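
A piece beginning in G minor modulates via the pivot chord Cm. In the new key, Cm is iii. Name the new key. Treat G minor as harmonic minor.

A♭ major

The numeral iii denotes a minor triad on scale degree 3. With C on degree 3, the tonic of the new key is A♭.
Degree 3 carries a minor triad in major keys, so the destination is A♭ major.
Check: the diatonic triads of A♭ major are A♭ (I), B♭m (ii), Cm (iii), D♭ (IV), E♭ (V), Fm (vi), Gdim (vii°) — Cm is indeed iii.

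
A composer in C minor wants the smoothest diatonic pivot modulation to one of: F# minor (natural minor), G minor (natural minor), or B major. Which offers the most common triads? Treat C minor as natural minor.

G minor

Triads of C minor (natural minor): Cm (i), Ddim (ii°), Eb (III), Fm (iv), Gm (v), Ab (VI), Bb (VII).
F# minor (natural minor) shares 0: none.
G minor (natural minor) shares 4: Cm, Eb, Gm, Bb.
B major shares 0: none.
The most common triads (4) are shared with G minor.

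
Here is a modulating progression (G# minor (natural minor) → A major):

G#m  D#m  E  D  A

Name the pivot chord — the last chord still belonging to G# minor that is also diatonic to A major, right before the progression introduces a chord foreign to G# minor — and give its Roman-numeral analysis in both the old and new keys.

Chords diatonic to G# minor: G#m, A#dim, B, C#m, D#m, E, F#.
Reading the progression, the first chord not in that set is D, so the modulation leaves G# minor there.
The chord immediately before D is E, which is diatonic to both keys: VI in G# minor and V in A major.

E — VI in G# minor, V in A major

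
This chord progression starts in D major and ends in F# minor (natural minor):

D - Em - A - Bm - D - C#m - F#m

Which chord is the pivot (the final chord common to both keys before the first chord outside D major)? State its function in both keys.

D — I in D major, VI in F# minor

Chords diatonic to D major: D, Em, F#m, G, A, Bm, C#dim.
Reading the progression, the first chord not in that set is C#m, so the modulation leaves D major there.
The chord immediately before C#m is D, which is diatonic to both keys: I in D major and VI in F# minor.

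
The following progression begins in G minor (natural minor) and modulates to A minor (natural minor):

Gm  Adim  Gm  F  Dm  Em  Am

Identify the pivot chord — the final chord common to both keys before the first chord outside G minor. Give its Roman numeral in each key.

Chords diatonic to G minor: Gm, Adim, Bb, Cm, Dm, Eb, F.
Reading the progression, the first chord not in that set is Em, so the modulation leaves G minor there.
The chord immediately before Em is Dm, which is diatonic to both keys: v in G minor and iv in A minor.

Dm — v in G minor, iv in A minor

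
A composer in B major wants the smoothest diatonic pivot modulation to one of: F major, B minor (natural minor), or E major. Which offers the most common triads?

E major

Triads of B major: B major (I), C# minor (ii), D# minor (iii), E major (IV), F# major (V), G# minor (vi), A# diminished (vii°).
F major shares 0: none.
B minor (natural minor) shares 0: none.
E major shares 4: B, C#m, E, G#m.
The most common triads (4) are shared with E major.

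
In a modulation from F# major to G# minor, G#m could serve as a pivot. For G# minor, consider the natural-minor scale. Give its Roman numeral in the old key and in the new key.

The scale of F# major is F# G# A# B C# D# E#; G# is degree 2, and the triad built there (G#-B-D#) is minor, so it is ii.
The scale of G# minor (natural minor) is G# A# B C# D# E F#; G# is degree 1, and the triad built there (G#-B-D#) is minor, so it is i.

ii in F# major; i in G# minor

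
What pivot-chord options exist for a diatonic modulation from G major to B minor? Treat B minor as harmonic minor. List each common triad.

G, Bm, Em

Triads in G major: G major (I), A minor (ii), B minor (iii), C major (IV), D major (V), E minor (vi), F♯ diminished (vii°).
Triads in B minor (harmonic minor): B minor (i), C♯ diminished (ii°), D augmented (III+), E minor (iv), F♯ major (V), G major (VI), A♯ diminished (vii°).
Shared triads with their functions: G major (I in G major, VI in B minor); B minor (iii in G major, i in B minor); E minor (vi in G major, iv in B minor).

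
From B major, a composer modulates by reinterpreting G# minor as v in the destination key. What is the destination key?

The numeral v denotes a minor triad on scale degree 5. With G# on degree 5, the tonic of the new key is C#.
Degree 5 carries a minor triad in natural-minor keys, so the destination is C# minor.
Check: the diatonic triads of C# minor (natural minor) are C#m (i), D#dim (ii°), E (III), F#m (iv), G#m (v), A (VI), B (VII) — G# minor is indeed v.

C# minor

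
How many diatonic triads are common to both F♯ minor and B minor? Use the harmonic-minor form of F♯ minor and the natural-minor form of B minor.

Diatonic triads of F♯ minor (harmonic minor): F♯m (i), G♯dim (ii°), Aaug (III+), Bm (iv), C♯ (V), D (VI), E♯dim (vii°).
Diatonic triads of B minor (natural minor): Bm (i), C♯dim (ii°), D (III), Em (iv), F♯m (v), G (VI), A (VII).
Matching root and quality in both lists: F♯m, Bm, D.
That gives 3 common triads.

3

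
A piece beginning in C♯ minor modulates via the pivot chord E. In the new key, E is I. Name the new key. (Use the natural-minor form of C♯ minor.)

The numeral I denotes a major triad on scale degree 1. With E on degree 1, the tonic of the new key is E.
Degree 1 carries a major triad in major keys, so the destination is E major.
Check: the diatonic triads of E major are E (I), F♯m (ii), G♯m (iii), A (IV), B (V), C♯m (vi), D♯dim (vii°) — E is indeed I.

E major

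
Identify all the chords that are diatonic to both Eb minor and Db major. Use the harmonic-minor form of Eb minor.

Triads in Eb minor (harmonic minor): Ebm (i), Fdim (ii°), Gbaug (III+), Abm (iv), Bb (V), Cb (VI), Ddim (vii°).
Triads in Db major: Db (I), Ebm (ii), Fm (iii), Gb (IV), Ab (V), Bbm (vi), Cdim (vii°).
Shared triads with their functions: Ebm (i in Eb minor, ii in Db major).

Ebm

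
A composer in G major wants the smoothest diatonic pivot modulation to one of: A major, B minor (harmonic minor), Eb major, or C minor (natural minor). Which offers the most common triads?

Triads of G major: G major (I), A minor (ii), B minor (iii), C major (IV), D major (V), E minor (vi), F# diminished (vii°).
A major shares 2: Bm, D.
B minor (harmonic minor) shares 3: G, Bm, Em.
Eb major shares 0: none.
C minor (natural minor) shares 0: none.
The most common triads (3) are shared with B minor.

B minor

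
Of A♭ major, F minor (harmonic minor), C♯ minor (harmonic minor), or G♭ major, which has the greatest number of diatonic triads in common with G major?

F minor

Triads of G major: G major (I), A minor (ii), B minor (iii), C major (IV), D major (V), E minor (vi), F♯ diminished (vii°).
A♭ major shares 0: none.
F minor (harmonic minor) shares 1: C.
C♯ minor (harmonic minor) shares 0: none.
G♭ major shares 0: none.
The most common triads (1) are shared with F minor.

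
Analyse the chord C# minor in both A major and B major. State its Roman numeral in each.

iii in A major; ii in B major

The scale of A major is A B C# D E F# G#; C# is degree 3, and the triad built there (C#-E-G#) is minor, so it is iii.
The scale of B major is B C# D# E F# G# A#; C# is degree 2, and the triad built there (C#-E-G#) is minor, so it is ii.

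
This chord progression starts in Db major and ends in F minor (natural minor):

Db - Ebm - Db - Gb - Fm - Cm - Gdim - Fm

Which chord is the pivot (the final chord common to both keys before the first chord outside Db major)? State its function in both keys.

Fm — iii in Db major, i in F minor

Chords diatonic to Db major: Db, Ebm, Fm, Gb, Ab, Bbm, Cdim.
Reading the progression, the first chord not in that set is Cm, so the modulation leaves Db major there.
The chord immediately before Cm is Fm, which is diatonic to both keys: iii in Db major and i in F minor.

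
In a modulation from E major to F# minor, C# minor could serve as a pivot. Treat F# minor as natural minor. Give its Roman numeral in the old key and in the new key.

The scale of E major is E F# G# A B C# D#; C# is degree 6, and the triad built there (C#-E-G#) is minor, so it is vi.
The scale of F# minor (natural minor) is F# G# A B C# D E; C# is degree 5, and the triad built there (C#-E-G#) is minor, so it is v.

vi in E major; v in F# minor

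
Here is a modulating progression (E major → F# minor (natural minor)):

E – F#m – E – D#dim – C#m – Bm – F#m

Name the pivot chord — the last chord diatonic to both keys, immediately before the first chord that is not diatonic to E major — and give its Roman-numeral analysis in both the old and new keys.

C#m — vi in E major, v in F# minor

Chords diatonic to E major: E, F#m, G#m, A, B, C#m, D#dim.
Reading the progression, the first chord not in that set is Bm, so the modulation leaves E major there.
The chord immediately before Bm is C#m, which is diatonic to both keys: vi in E major and v in F# minor.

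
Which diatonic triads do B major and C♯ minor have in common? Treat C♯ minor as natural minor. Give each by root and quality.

B, C♯m, E, G♯m

Triads in B major: B major (I), C♯ minor (ii), D♯ minor (iii), E major (IV), F♯ major (V), G♯ minor (vi), A♯ diminished (vii°).
Triads in C♯ minor (natural minor): C♯ minor (i), D♯ diminished (ii°), E major (III), F♯ minor (iv), G♯ minor (v), A major (VI), B major (VII).
Shared triads with their functions: B major (I in B major, VII in C♯ minor); C♯ minor (ii in B major, i in C♯ minor); E major (IV in B major, III in C♯ minor); G♯ minor (vi in B major, v in C♯ minor).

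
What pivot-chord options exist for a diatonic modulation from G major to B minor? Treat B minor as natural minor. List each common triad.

Triads in G major: G (I), Am (ii), Bm (iii), C (IV), D (V), Em (vi), F#dim (vii°).
Triads in B minor (natural minor): Bm (i), C#dim (ii°), D (III), Em (iv), F#m (v), G (VI), A (VII).
Shared triads with their functions: G (I in G major, VI in B minor); Bm (iii in G major, i in B minor); D (V in G major, III in B minor); Em (vi in G major, iv in B minor).

G, Bm, D, Em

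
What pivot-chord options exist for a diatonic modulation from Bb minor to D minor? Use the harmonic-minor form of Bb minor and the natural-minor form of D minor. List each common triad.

Triads in Bb minor (harmonic minor): Bbm (i), Cdim (ii°), Dbaug (III+), Ebm (iv), F (V), Gb (VI), Adim (vii°).
Triads in D minor (natural minor): Dm (i), Edim (ii°), F (III), Gm (iv), Am (v), Bb (VI), C (VII).
Shared triads with their functions: F (V in Bb minor, III in D minor).

F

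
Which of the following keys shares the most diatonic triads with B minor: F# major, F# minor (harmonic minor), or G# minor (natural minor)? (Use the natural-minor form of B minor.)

Triads of B minor (natural minor): Bm (i), C#dim (ii°), D (III), Em (iv), F#m (v), G (VI), A (VII).
F# major shares 0: none.
F# minor (harmonic minor) shares 3: Bm, D, F#m.
G# minor (natural minor) shares 0: none.
The most common triads (3) are shared with F# minor.

F# minor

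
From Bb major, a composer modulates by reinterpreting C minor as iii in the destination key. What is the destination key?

The numeral iii denotes a minor triad on scale degree 3. With C on degree 3, the tonic of the new key is Ab.
Degree 3 carries a minor triad in major keys, so the destination is Ab major.
Check: the diatonic triads of Ab major are Ab (I), Bbm (ii), Cm (iii), Db (IV), Eb (V), Fm (vi), Gdim (vii°) — C minor is indeed iii.

Ab major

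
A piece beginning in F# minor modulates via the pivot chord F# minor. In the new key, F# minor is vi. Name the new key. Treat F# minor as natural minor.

The numeral vi denotes a minor triad on scale degree 6. With F# on degree 6, the tonic of the new key is A.
Degree 6 carries a minor triad in major keys, so the destination is A major.
Check: the diatonic triads of A major are A (I), Bm (ii), C#m (iii), D (IV), E (V), F#m (vi), G#dim (vii°) — F# minor is indeed vi.

A major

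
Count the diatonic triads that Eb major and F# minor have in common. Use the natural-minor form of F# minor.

Diatonic triads of Eb major: Eb (I), Fm (ii), Gm (iii), Ab (IV), Bb (V), Cm (vi), Ddim (vii°).
Diatonic triads of F# minor (natural minor): F#m (i), G#dim (ii°), A (III), Bm (iv), C#m (v), D (VI), E (VII).
No triad has the same root and quality in both keys.

0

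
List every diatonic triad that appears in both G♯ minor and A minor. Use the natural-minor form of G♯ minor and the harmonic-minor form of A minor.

E

Triads in G♯ minor (natural minor): G♯m (i), A♯dim (ii°), B (III), C♯m (iv), D♯m (v), E (VI), F♯ (VII).
Triads in A minor (harmonic minor): Am (i), Bdim (ii°), Caug (III+), Dm (iv), E (V), F (VI), G♯dim (vii°).
Shared triads with their functions: E (VI in G♯ minor, V in A minor).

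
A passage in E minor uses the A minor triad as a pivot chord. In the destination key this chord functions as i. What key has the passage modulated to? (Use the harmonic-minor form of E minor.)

The numeral i denotes a minor triad on scale degree 1. With A on degree 1, the tonic of the new key is A.
Degree 1 carries a minor triad in minor keys, so the destination is A minor.
Check: the diatonic triads of A minor (natural minor) are Am (i), Bdim (ii°), C (III), Dm (iv), Em (v), F (VI), G (VII) — A minor is indeed i.

A minor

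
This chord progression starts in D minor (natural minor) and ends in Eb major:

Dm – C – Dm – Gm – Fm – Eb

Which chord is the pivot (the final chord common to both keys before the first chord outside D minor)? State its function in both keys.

Chords diatonic to D minor: Dm, Edim, F, Gm, Am, Bb, C.
Reading the progression, the first chord not in that set is Fm, so the modulation leaves D minor there.
The chord immediately before Fm is Gm, which is diatonic to both keys: iv in D minor and iii in Eb major.

Gm — iv in D minor, iii in Eb major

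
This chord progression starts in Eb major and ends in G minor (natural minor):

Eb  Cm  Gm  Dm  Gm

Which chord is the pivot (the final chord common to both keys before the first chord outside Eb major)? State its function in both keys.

Gm — iii in Eb major, i in G minor

Chords diatonic to Eb major: Eb, Fm, Gm, Ab, Bb, Cm, Ddim.
Reading the progression, the first chord not in that set is Dm, so the modulation leaves Eb major there.
The chord immediately before Dm is Gm, which is diatonic to both keys: iii in Eb major and i in G minor.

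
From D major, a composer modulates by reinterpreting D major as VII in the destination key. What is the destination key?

The numeral VII denotes a major triad on scale degree 7. With D on degree 7, the tonic of the new key is E.
Degree 7 carries a major triad in natural-minor keys, so the destination is E minor.
Check: the diatonic triads of E minor (natural minor) are Em (i), F#dim (ii°), G (III), Am (iv), Bm (v), C (VI), D (VII) — D major is indeed VII.

E minor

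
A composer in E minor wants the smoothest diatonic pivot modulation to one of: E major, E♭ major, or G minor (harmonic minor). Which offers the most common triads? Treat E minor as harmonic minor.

E major

Triads of E minor (harmonic minor): E minor (i), F♯ diminished (ii°), G augmented (III+), A minor (iv), B major (V), C major (VI), D♯ diminished (vii°).
E major shares 2: B, D♯dim.
E♭ major shares 0: none.
G minor (harmonic minor) shares 1: F♯dim.
The most common triads (2) are shared with E major.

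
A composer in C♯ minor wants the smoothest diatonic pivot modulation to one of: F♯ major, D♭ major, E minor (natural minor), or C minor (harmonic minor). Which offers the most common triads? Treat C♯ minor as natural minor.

Triads of C♯ minor (natural minor): C♯m (i), D♯dim (ii°), E (III), F♯m (iv), G♯m (v), A (VI), B (VII).
F♯ major shares 2: G♯m, B.
D♭ major shares 0: none.
E minor (natural minor) shares 0: none.
C minor (harmonic minor) shares 0: none.
The most common triads (2) are shared with F♯ major.

F♯ major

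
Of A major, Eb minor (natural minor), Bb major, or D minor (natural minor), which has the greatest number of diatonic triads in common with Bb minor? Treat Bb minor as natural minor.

Triads of Bb minor (natural minor): Bbm (i), Cdim (ii°), Db (III), Ebm (iv), Fm (v), Gb (VI), Ab (VII).
A major shares 0: none.
Eb minor (natural minor) shares 4: Bbm, Db, Ebm, Gb.
Bb major shares 0: none.
D minor (natural minor) shares 0: none.
The most common triads (4) are shared with Eb minor.

Eb minor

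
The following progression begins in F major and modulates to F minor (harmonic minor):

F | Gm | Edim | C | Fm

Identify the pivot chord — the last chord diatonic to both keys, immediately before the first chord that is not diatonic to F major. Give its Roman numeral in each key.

C — V in F major, V in F minor

Chords diatonic to F major: F, Gm, Am, Bb, C, Dm, Edim.
Reading the progression, the first chord not in that set is Fm, so the modulation leaves F major there.
The chord immediately before Fm is C, which is diatonic to both keys: V in F major and V in F minor.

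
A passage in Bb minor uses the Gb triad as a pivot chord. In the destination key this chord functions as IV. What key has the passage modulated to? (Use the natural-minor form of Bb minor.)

Db major

The numeral IV denotes a major triad on scale degree 4. With Gb on degree 4, the tonic of the new key is Db.
Degree 4 carries a major triad in major keys, so the destination is Db major.
Check: the diatonic triads of Db major are Db (I), Ebm (ii), Fm (iii), Gb (IV), Ab (V), Bbm (vi), Cdim (vii°) — Gb is indeed IV.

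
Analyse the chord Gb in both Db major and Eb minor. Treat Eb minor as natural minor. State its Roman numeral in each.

IV in Db major; III in Eb minor

The scale of Db major is Db Eb F Gb Ab Bb C; Gb is degree 4, and the triad built there (Gb-Bb-Db) is major, so it is IV.
The scale of Eb minor (natural minor) is Eb F Gb Ab Bb Cb Db; Gb is degree 3, and the triad built there (Gb-Bb-Db) is major, so it is III.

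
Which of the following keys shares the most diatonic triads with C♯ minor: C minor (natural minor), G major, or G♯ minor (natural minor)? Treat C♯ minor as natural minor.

G♯ minor

Triads of C♯ minor (natural minor): C♯m (i), D♯dim (ii°), E (III), F♯m (iv), G♯m (v), A (VI), B (VII).
C minor (natural minor) shares 0: none.
G major shares 0: none.
G♯ minor (natural minor) shares 4: C♯m, E, G♯m, B.
The most common triads (4) are shared with G♯ minor.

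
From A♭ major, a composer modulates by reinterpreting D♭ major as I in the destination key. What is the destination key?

D♭ major

The numeral I denotes a major triad on scale degree 1. With D♭ on degree 1, the tonic of the new key is D♭.
Degree 1 carries a major triad in major keys, so the destination is D♭ major.
Check: the diatonic triads of D♭ major are D♭ (I), E♭m (ii), Fm (iii), G♭ (IV), A♭ (V), B♭m (vi), Cdim (vii°) — D♭ major is indeed I.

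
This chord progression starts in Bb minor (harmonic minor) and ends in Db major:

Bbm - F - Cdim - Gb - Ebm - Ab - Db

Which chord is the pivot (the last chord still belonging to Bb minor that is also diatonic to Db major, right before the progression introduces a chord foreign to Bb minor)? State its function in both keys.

Chords diatonic to Bb minor: Bbm, Cdim, Dbaug, Ebm, F, Gb, Adim.
Reading the progression, the first chord not in that set is Ab, so the modulation leaves Bb minor there.
The chord immediately before Ab is Ebm, which is diatonic to both keys: iv in Bb minor and ii in Db major.

Ebm — iv in Bb minor, ii in Db major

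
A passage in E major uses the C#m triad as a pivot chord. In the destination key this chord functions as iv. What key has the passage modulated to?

G# minor

The numeral iv denotes a minor triad on scale degree 4. With C# on degree 4, the tonic of the new key is G#.
Degree 4 carries a minor triad in minor keys, so the destination is G# minor.
Check: the diatonic triads of G# minor (natural minor) are G#m (i), A#dim (ii°), B (III), C#m (iv), D#m (v), E (VI), F# (VII) — C#m is indeed iv.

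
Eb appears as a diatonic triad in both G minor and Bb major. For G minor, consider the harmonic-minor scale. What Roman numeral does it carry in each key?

The scale of G minor (harmonic minor) is G A Bb C D Eb F#; Eb is degree 6, and the triad built there (Eb-G-Bb) is major, so it is VI.
The scale of Bb major is Bb C D Eb F G A; Eb is degree 4, and the triad built there (Eb-G-Bb) is major, so it is IV.

VI in G minor; IV in Bb major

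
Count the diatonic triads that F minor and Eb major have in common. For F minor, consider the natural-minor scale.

4

Diatonic triads of F minor (natural minor): Fm (i), Gdim (ii°), Ab (III), Bbm (iv), Cm (v), Db (VI), Eb (VII).
Diatonic triads of Eb major: Eb (I), Fm (ii), Gm (iii), Ab (IV), Bb (V), Cm (vi), Ddim (vii°).
Matching root and quality in both lists: Fm, Ab, Cm, Eb.
That gives 4 common triads.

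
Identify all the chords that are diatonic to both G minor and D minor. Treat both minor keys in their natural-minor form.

Triads in G minor (natural minor): G minor (i), A diminished (ii°), Bb major (III), C minor (iv), D minor (v), Eb major (VI), F major (VII).
Triads in D minor (natural minor): D minor (i), E diminished (ii°), F major (III), G minor (iv), A minor (v), Bb major (VI), C major (VII).
Shared triads with their functions: G minor (i in G minor, iv in D minor); Bb major (III in G minor, VI in D minor); D minor (v in G minor, i in D minor); F major (VII in G minor, III in D minor).

Gm, Bb, Dm, F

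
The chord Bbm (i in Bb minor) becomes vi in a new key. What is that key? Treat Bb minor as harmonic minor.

Db major

The numeral vi denotes a minor triad on scale degree 6. With Bb on degree 6, the tonic of the new key is Db.
Degree 6 carries a minor triad in major keys, so the destination is Db major.
Check: the diatonic triads of Db major are Db (I), Ebm (ii), Fm (iii), Gb (IV), Ab (V), Bbm (vi), Cdim (vii°) — Bbm is indeed vi.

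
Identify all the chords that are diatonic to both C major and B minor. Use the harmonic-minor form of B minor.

Em, G

Triads in C major: C (I), Dm (ii), Em (iii), F (IV), G (V), Am (vi), Bdim (vii°).
Triads in B minor (harmonic minor): Bm (i), C#dim (ii°), Daug (III+), Em (iv), F# (V), G (VI), A#dim (vii°).
Shared triads with their functions: Em (iii in C major, iv in B minor); G (V in C major, VI in B minor).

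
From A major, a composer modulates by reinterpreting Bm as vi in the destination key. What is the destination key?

D major

The numeral vi denotes a minor triad on scale degree 6. With B on degree 6, the tonic of the new key is D.
Degree 6 carries a minor triad in major keys, so the destination is D major.
Check: the diatonic triads of D major are D (I), Em (ii), F♯m (iii), G (IV), A (V), Bm (vi), C♯dim (vii°) — Bm is indeed vi.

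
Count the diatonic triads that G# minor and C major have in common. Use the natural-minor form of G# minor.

0

Diatonic triads of G# minor (natural minor): G#m (i), A#dim (ii°), B (III), C#m (iv), D#m (v), E (VI), F# (VII).
Diatonic triads of C major: C (I), Dm (ii), Em (iii), F (IV), G (V), Am (vi), Bdim (vii°).
No triad has the same root and quality in both keys.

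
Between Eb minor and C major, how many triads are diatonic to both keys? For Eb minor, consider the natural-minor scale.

0

Diatonic triads of Eb minor (natural minor): Eb minor (i), F diminished (ii°), Gb major (III), Ab minor (iv), Bb minor (v), Cb major (VI), Db major (VII).
Diatonic triads of C major: C major (I), D minor (ii), E minor (iii), F major (IV), G major (V), A minor (vi), B diminished (vii°).
No triad has the same root and quality in both keys.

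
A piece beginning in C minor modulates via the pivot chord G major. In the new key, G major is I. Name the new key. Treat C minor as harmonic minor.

The numeral I denotes a major triad on scale degree 1. With G on degree 1, the tonic of the new key is G.
Degree 1 carries a major triad in major keys, so the destination is G major.
Check: the diatonic triads of G major are G (I), Am (ii), Bm (iii), C (IV), D (V), Em (vi), F#dim (vii°) — G major is indeed I.

G major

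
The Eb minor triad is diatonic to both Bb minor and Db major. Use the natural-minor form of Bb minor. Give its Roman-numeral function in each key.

iv in Bb minor; ii in Db major

The scale of Bb minor (natural minor) is Bb C Db Eb F Gb Ab; Eb is degree 4, and the triad built there (Eb-Gb-Bb) is minor, so it is iv.
The scale of Db major is Db Eb F Gb Ab Bb C; Eb is degree 2, and the triad built there (Eb-Gb-Bb) is minor, so it is ii.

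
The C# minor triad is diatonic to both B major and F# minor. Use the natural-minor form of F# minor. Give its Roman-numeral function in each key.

ii in B major; v in F# minor

The scale of B major is B C# D# E F# G# A#; C# is degree 2, and the triad built there (C#-E-G#) is minor, so it is ii.
The scale of F# minor (natural minor) is F# G# A B C# D E; C# is degree 5, and the triad built there (C#-E-G#) is minor, so it is v.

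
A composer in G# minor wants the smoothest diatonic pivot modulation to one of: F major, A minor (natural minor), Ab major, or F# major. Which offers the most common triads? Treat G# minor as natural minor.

Triads of G# minor (natural minor): G#m (i), A#dim (ii°), B (III), C#m (iv), D#m (v), E (VI), F# (VII).
F major shares 0: none.
A minor (natural minor) shares 0: none.
Ab major shares 0: none.
F# major shares 4: G#m, B, D#m, F#.
The most common triads (4) are shared with F# major.

F# major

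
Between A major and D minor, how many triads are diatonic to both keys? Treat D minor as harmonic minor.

Diatonic triads of A major: A major (I), B minor (ii), C♯ minor (iii), D major (IV), E major (V), F♯ minor (vi), G♯ diminished (vii°).
Diatonic triads of D minor (harmonic minor): D minor (i), E diminished (ii°), F augmented (III+), G minor (iv), A major (V), B♭ major (VI), C♯ diminished (vii°).
Matching root and quality in both lists: A major.
That gives 1 common triad.

1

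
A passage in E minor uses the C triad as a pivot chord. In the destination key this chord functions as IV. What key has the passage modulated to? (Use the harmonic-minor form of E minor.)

The numeral IV denotes a major triad on scale degree 4. With C on degree 4, the tonic of the new key is G.
Degree 4 carries a major triad in major keys, so the destination is G major.
Check: the diatonic triads of G major are G (I), Am (ii), Bm (iii), C (IV), D (V), Em (vi), F#dim (vii°) — C is indeed IV.

G major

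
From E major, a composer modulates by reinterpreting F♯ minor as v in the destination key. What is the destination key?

The numeral v denotes a minor triad on scale degree 5. With F♯ on degree 5, the tonic of the new key is B.
Degree 5 carries a minor triad in natural-minor keys, so the destination is B minor.
Check: the diatonic triads of B minor (natural minor) are Bm (i), C♯dim (ii°), D (III), Em (iv), F♯m (v), G (VI), A (VII) — F♯ minor is indeed v.

B minor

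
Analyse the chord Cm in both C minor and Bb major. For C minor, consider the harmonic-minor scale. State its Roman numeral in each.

The scale of C minor (harmonic minor) is C D Eb F G Ab B; C is degree 1, and the triad built there (C-Eb-G) is minor, so it is i.
The scale of Bb major is Bb C D Eb F G A; C is degree 2, and the triad built there (C-Eb-G) is minor, so it is ii.

i in C minor; ii in Bb major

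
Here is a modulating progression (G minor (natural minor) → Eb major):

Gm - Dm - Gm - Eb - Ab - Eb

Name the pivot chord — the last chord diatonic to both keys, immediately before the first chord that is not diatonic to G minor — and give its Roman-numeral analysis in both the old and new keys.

Eb — VI in G minor, I in Eb major

Chords diatonic to G minor: Gm, Adim, Bb, Cm, Dm, Eb, F.
Reading the progression, the first chord not in that set is Ab, so the modulation leaves G minor there.
The chord immediately before Ab is Eb, which is diatonic to both keys: VI in G minor and I in Eb major.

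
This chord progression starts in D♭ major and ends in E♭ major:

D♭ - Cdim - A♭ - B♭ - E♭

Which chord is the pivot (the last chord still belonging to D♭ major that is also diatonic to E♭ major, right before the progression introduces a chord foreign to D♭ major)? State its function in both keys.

Chords diatonic to D♭ major: D♭, E♭m, Fm, G♭, A♭, B♭m, Cdim.
Reading the progression, the first chord not in that set is B♭, so the modulation leaves D♭ major there.
The chord immediately before B♭ is A♭, which is diatonic to both keys: V in D♭ major and IV in E♭ major.

A♭ — V in D♭ major, IV in E♭ major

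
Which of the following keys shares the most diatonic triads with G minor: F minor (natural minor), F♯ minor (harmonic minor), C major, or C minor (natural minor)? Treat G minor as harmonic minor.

C minor

Triads of G minor (harmonic minor): G minor (i), A diminished (ii°), B♭ augmented (III+), C minor (iv), D major (V), E♭ major (VI), F♯ diminished (vii°).
F minor (natural minor) shares 2: Cm, E♭.
F♯ minor (harmonic minor) shares 1: D.
C major shares 0: none.
C minor (natural minor) shares 3: Gm, Cm, E♭.
The most common triads (3) are shared with C minor.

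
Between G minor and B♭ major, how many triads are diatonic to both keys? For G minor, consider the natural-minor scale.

7

Diatonic triads of G minor (natural minor): G minor (i), A diminished (ii°), B♭ major (III), C minor (iv), D minor (v), E♭ major (VI), F major (VII).
Diatonic triads of B♭ major: B♭ major (I), C minor (ii), D minor (iii), E♭ major (IV), F major (V), G minor (vi), A diminished (vii°).
Matching root and quality in both lists: G minor, A diminished, B♭ major, C minor, D minor, E♭ major, F major.
That gives 7 common triads.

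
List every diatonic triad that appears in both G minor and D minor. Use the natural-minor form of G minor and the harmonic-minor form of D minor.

Triads in G minor (natural minor): Gm (i), Adim (ii°), Bb (III), Cm (iv), Dm (v), Eb (VI), F (VII).
Triads in D minor (harmonic minor): Dm (i), Edim (ii°), Faug (III+), Gm (iv), A (V), Bb (VI), C#dim (vii°).
Shared triads with their functions: Gm (i in G minor, iv in D minor); Bb (III in G minor, VI in D minor); Dm (v in G minor, i in D minor).

Gm, Bb, Dm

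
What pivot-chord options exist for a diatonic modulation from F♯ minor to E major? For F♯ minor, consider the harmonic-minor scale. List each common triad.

F♯m

Triads in F♯ minor (harmonic minor): F♯m (i), G♯dim (ii°), Aaug (III+), Bm (iv), C♯ (V), D (VI), E♯dim (vii°).
Triads in E major: E (I), F♯m (ii), G♯m (iii), A (IV), B (V), C♯m (vi), D♯dim (vii°).
Shared triads with their functions: F♯m (i in F♯ minor, ii in E major).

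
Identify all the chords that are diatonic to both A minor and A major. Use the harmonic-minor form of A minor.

E, G#dim

Triads in A minor (harmonic minor): A minor (i), B diminished (ii°), C augmented (III+), D minor (iv), E major (V), F major (VI), G# diminished (vii°).
Triads in A major: A major (I), B minor (ii), C# minor (iii), D major (IV), E major (V), F# minor (vi), G# diminished (vii°).
Shared triads with their functions: E major (V in A minor, V in A major); G# diminished (vii° in A minor, vii° in A major).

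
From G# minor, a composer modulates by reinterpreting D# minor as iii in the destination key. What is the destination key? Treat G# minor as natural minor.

B major

The numeral iii denotes a minor triad on scale degree 3. With D# on degree 3, the tonic of the new key is B.
Degree 3 carries a minor triad in major keys, so the destination is B major.
Check: the diatonic triads of B major are B (I), C#m (ii), D#m (iii), E (IV), F# (V), G#m (vi), A#dim (vii°) — D# minor is indeed iii.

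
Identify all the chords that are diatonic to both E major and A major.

Triads in E major: E major (I), F# minor (ii), G# minor (iii), A major (IV), B major (V), C# minor (vi), D# diminished (vii°).
Triads in A major: A major (I), B minor (ii), C# minor (iii), D major (IV), E major (V), F# minor (vi), G# diminished (vii°).
Shared triads with their functions: E major (I in E major, V in A major); F# minor (ii in E major, vi in A major); A major (IV in E major, I in A major); C# minor (vi in E major, iii in A major).

E, F#m, A, C#m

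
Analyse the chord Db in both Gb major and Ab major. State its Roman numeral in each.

The scale of Gb major is Gb Ab Bb Cb Db Eb F; Db is degree 5, and the triad built there (Db-F-Ab) is major, so it is V.
The scale of Ab major is Ab Bb C Db Eb F G; Db is degree 4, and the triad built there (Db-F-Ab) is major, so it is IV.

V in Gb major; IV in Ab major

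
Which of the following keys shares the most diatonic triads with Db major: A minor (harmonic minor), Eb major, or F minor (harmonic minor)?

F minor

Triads of Db major: Db (I), Ebm (ii), Fm (iii), Gb (IV), Ab (V), Bbm (vi), Cdim (vii°).
A minor (harmonic minor) shares 0: none.
Eb major shares 2: Fm, Ab.
F minor (harmonic minor) shares 3: Db, Fm, Bbm.
The most common triads (3) are shared with F minor.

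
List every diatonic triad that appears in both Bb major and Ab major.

Triads in Bb major: Bb major (I), C minor (ii), D minor (iii), Eb major (IV), F major (V), G minor (vi), A diminished (vii°).
Triads in Ab major: Ab major (I), Bb minor (ii), C minor (iii), Db major (IV), Eb major (V), F minor (vi), G diminished (vii°).
Shared triads with their functions: C minor (ii in Bb major, iii in Ab major); Eb major (IV in Bb major, V in Ab major).

Cm, Eb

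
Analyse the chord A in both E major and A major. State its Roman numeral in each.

IV in E major; I in A major

The scale of E major is E F# G# A B C# D#; A is degree 4, and the triad built there (A-C#-E) is major, so it is IV.
The scale of A major is A B C# D E F# G#; A is degree 1, and the triad built there (A-C#-E) is major, so it is I.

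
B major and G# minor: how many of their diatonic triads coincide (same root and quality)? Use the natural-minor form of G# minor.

Diatonic triads of B major: B (I), C#m (ii), D#m (iii), E (IV), F# (V), G#m (vi), A#dim (vii°).
Diatonic triads of G# minor (natural minor): G#m (i), A#dim (ii°), B (III), C#m (iv), D#m (v), E (VI), F# (VII).
Matching root and quality in both lists: B, C#m, D#m, E, F#, G#m, A#dim.
That gives 7 common triads.

7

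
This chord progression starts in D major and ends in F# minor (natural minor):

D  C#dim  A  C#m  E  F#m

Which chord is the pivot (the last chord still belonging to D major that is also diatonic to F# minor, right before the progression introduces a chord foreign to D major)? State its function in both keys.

A — V in D major, III in F# minor

Chords diatonic to D major: D, Em, F#m, G, A, Bm, C#dim.
Reading the progression, the first chord not in that set is C#m, so the modulation leaves D major there.
The chord immediately before C#m is A, which is diatonic to both keys: V in D major and III in F# minor.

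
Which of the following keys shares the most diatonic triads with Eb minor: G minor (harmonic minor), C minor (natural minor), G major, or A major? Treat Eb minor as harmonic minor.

Triads of Eb minor (harmonic minor): Ebm (i), Fdim (ii°), Gbaug (III+), Abm (iv), Bb (V), Cb (VI), Ddim (vii°).
G minor (harmonic minor) shares 0: none.
C minor (natural minor) shares 2: Bb, Ddim.
G major shares 0: none.
A major shares 0: none.
The most common triads (2) are shared with C minor.

C minor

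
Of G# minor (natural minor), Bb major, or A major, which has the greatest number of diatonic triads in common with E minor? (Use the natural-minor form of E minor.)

Triads of E minor (natural minor): Em (i), F#dim (ii°), G (III), Am (iv), Bm (v), C (VI), D (VII).
G# minor (natural minor) shares 0: none.
Bb major shares 0: none.
A major shares 2: Bm, D.
The most common triads (2) are shared with A major.

A major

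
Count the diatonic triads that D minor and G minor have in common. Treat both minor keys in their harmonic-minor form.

1

Diatonic triads of D minor (harmonic minor): Dm (i), Edim (ii°), Faug (III+), Gm (iv), A (V), Bb (VI), C#dim (vii°).
Diatonic triads of G minor (harmonic minor): Gm (i), Adim (ii°), Bbaug (III+), Cm (iv), D (V), Eb (VI), F#dim (vii°).
Matching root and quality in both lists: Gm.
That gives 1 common triad.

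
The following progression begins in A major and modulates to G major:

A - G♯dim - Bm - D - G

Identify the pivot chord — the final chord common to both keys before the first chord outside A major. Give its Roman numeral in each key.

Chords diatonic to A major: A, Bm, C♯m, D, E, F♯m, G♯dim.
Reading the progression, the first chord not in that set is G, so the modulation leaves A major there.
The chord immediately before G is D, which is diatonic to both keys: IV in A major and V in G major.

D — IV in A major, V in G major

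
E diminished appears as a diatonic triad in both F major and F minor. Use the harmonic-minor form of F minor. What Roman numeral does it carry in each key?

The scale of F major is F G A Bb C D E; E is degree 7, and the triad built there (E-G-Bb) is diminished, so it is vii°.
The scale of F minor (harmonic minor) is F G Ab Bb C Db E; E is degree 7, and the triad built there (E-G-Bb) is diminished, so it is vii°.

vii° in F major; vii° in F minor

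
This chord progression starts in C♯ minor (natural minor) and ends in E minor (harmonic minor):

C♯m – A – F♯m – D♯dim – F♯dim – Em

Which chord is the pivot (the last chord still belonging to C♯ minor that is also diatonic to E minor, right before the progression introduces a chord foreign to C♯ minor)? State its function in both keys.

Chords diatonic to C♯ minor: C♯m, D♯dim, E, F♯m, G♯m, A, B.
Reading the progression, the first chord not in that set is F♯dim, so the modulation leaves C♯ minor there.
The chord immediately before F♯dim is D♯dim, which is diatonic to both keys: ii° in C♯ minor and vii° in E minor.

D♯dim — ii° in C♯ minor, vii° in E minor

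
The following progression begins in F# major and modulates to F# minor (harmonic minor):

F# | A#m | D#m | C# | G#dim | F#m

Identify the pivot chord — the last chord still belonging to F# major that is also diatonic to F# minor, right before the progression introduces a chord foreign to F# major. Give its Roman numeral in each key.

C# — V in F# major, V in F# minor

Chords diatonic to F# major: F#, G#m, A#m, B, C#, D#m, E#dim.
Reading the progression, the first chord not in that set is G#dim, so the modulation leaves F# major there.
The chord immediately before G#dim is C#, which is diatonic to both keys: V in F# major and V in F# minor.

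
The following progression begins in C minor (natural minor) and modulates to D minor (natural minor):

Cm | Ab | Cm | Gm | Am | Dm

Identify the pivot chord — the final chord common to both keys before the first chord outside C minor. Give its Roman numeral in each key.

Gm — v in C minor, iv in D minor

Chords diatonic to C minor: Cm, Ddim, Eb, Fm, Gm, Ab, Bb.
Reading the progression, the first chord not in that set is Am, so the modulation leaves C minor there.
The chord immediately before Am is Gm, which is diatonic to both keys: v in C minor and iv in D minor.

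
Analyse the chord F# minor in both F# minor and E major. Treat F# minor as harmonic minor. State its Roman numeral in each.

The scale of F# minor (harmonic minor) is F# G# A B C# D E#; F# is degree 1, and the triad built there (F#-A-C#) is minor, so it is i.
The scale of E major is E F# G# A B C# D#; F# is degree 2, and the triad built there (F#-A-C#) is minor, so it is ii.

i in F# minor; ii in E major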